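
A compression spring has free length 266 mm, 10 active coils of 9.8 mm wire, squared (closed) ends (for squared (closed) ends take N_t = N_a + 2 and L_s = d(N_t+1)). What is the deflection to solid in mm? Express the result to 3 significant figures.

N_t = 12; L_s = 9.8·13 = 127.4 mm
δ_solid = L₀ − L_s = 266 − 127.4 = 138.6 mm

139 mm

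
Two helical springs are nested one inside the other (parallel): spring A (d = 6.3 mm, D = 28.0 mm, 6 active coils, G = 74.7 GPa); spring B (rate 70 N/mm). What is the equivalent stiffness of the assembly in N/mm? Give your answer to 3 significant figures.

182 N/mm

k_A = Gd⁴/(8D³N_a) = (74.7×10³)(6.3⁴)/(8·28.0³·6) = 111.68 N/mm
Parallel: k_eq = 111.68 + 70 = 181.68 N/mm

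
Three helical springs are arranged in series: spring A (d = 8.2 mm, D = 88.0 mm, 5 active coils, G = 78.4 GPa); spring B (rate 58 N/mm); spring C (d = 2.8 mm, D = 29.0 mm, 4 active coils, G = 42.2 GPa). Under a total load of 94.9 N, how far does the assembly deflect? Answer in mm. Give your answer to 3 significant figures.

k_A = Gd⁴/(8D³N_a) = (78.4×10³)(8.2⁴)/(8·88.0³·5) = 13.004 N/mm
k_C = Gd⁴/(8D³N_a) = (42.2×10³)(2.8⁴)/(8·29.0³·4) = 3.3235 N/mm
Series: 1/k_eq = 1/13.004 + 1/58 + 1/3.3235 = 0.39503; k_eq = 2.5315 N/mm
δ = F/k_eq = 94.9/2.5315 = 37.488 mm

37.5 mm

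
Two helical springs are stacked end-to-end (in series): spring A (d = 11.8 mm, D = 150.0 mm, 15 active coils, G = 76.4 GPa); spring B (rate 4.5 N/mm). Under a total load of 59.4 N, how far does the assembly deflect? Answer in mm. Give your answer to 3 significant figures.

k_A = Gd⁴/(8D³N_a) = (76.4×10³)(11.8⁴)/(8·150.0³·15) = 3.6573 N/mm
Series: 1/k_eq = 1/3.6573 + 1/4.5 = 0.49564; k_eq = 2.0176 N/mm
δ = F/k_eq = 59.4/2.0176 = 29.441 mm

29.4 mm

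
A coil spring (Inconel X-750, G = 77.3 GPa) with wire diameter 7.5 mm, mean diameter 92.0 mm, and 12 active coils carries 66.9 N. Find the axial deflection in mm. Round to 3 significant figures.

20.4 mm

k = Gd⁴/(8D³N_a) = (77.3×10³)(7.5⁴)/(8·92.0³·12) = 3.2718 N/mm
δ = F/k = 66.9 / 3.2718 = 20.447 mm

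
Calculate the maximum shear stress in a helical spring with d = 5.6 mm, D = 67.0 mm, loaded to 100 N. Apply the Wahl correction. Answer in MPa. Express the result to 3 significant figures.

109 MPa

Spring index C = D/d = 67.0/5.6 = 11.9643
K_W = (4C−1)/(4C−4) + 0.615/C = 46.857/43.857 + 0.0514 = 1.1198
τ₀ = 8FD/(πd³) = 8·100·67.0/(π·5.6³) = 53600/551.71 = 97.152 MPa
τ_max = K·τ₀ = 1.1198 × 97.152 = 108.79 MPa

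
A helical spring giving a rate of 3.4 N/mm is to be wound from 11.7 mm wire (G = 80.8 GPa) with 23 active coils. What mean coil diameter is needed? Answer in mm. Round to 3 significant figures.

134 mm

D = (Gd⁴/(8N_a·k))^(1/3) = (80.8×10³·11.7⁴/(8·23·3.4))^(1/3)
  = (2.42024e+06)^(1/3) = 134.2619 mm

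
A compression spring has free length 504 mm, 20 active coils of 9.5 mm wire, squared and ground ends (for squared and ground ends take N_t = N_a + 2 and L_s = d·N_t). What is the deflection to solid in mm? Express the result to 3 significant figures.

N_t = 22; L_s = 9.5·22 = 209 mm
δ_solid = L₀ − L_s = 504 − 209 = 295 mm

295 mm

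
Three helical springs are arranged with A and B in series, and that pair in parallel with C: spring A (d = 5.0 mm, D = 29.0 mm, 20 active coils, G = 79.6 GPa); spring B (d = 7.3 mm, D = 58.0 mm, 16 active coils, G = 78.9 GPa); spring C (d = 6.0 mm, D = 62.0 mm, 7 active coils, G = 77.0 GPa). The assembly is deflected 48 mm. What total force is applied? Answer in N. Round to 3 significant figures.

k_A = Gd⁴/(8D³N_a) = (79.6×10³)(5.0⁴)/(8·29.0³·20) = 12.749 N/mm
k_B = Gd⁴/(8D³N_a) = (78.9×10³)(7.3⁴)/(8·58.0³·16) = 8.9717 N/mm
k_C = Gd⁴/(8D³N_a) = (77.0×10³)(6.0⁴)/(8·62.0³·7) = 7.4771 N/mm
Springs A,B series: k_AB = 1/(1/12.749+1/8.9717) = 5.266 N/mm; parallel with C: k_eq = 5.266+7.4771 = 12.743 N/mm
F = k_eq·δ = 12.743·48 = 611.67 N

612 N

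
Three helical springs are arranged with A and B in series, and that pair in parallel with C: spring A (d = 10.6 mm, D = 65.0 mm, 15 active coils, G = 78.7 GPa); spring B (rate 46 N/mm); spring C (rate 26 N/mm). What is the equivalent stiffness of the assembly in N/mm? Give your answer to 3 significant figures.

k_A = Gd⁴/(8D³N_a) = (78.7×10³)(10.6⁴)/(8·65.0³·15) = 30.149 N/mm
Springs A,B series: k_AB = 1/(1/30.149+1/46) = 18.212 N/mm; parallel with C: k_eq = 18.212+26 = 44.212 N/mm

44.2 N/mm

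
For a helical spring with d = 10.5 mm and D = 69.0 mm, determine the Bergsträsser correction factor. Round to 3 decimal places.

C = D/d = 69.0/10.5 = 6.5714
K_B = (4C+2)/(4C−3) = 28.286/23.286 = 1.2147

1.215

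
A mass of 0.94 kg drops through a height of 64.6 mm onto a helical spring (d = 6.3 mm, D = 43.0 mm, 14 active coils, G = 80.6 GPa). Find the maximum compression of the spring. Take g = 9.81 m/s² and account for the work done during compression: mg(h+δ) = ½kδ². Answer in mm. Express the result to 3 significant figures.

k = Gd⁴/(8D³N_a) = (80.6×10³)(6.3⁴)/(8·43.0³·14) = 14.259 N/mm
W = mg = 0.94 × 9.81 = 9.2214 N
½kδ² − Wδ − Wh = 0 → δ = (W + √(W² + 2kWh))/k
δ = (9.2214 + √(85.034 + 16987.6))/14.259 = (9.2214 + 130.66)/14.259 = 9.8106 mm

9.81 mm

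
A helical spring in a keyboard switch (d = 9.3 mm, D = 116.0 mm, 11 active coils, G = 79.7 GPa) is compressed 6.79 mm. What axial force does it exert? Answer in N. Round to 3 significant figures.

k = Gd⁴/(8D³N_a) = (79.7×10³)(9.3⁴)/(8·116.0³·11) = 4.3404 N/mm
F = k·δ = 4.3404 × 6.79 = 29.472 N

29.5 N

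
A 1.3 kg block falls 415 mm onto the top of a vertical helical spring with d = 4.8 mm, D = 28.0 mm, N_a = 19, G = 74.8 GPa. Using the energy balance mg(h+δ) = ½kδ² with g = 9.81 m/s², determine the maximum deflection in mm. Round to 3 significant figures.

k = Gd⁴/(8D³N_a) = (74.8×10³)(4.8⁴)/(8·28.0³·19) = 11.9 N/mm
W = mg = 1.3 × 9.81 = 12.753 N
½kδ² − Wδ − Wh = 0 → δ = (W + √(W² + 2kWh))/k
δ = (12.753 + √(162.64 + 125962))/11.9 = (12.753 + 355.14)/11.9 = 30.915 mm

30.9 mm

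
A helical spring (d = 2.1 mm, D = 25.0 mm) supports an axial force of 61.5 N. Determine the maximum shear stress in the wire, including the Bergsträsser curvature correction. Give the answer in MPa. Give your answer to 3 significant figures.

Spring index C = D/d = 25.0/2.1 = 11.9048
K_B = (4C+2)/(4C−3) = 49.619/44.619 = 1.1121
τ₀ = 8FD/(πd³) = 8·61.5·25.0/(π·2.1³) = 12300/29.094 = 422.76 MPa
τ_max = K·τ₀ = 1.1121 × 422.76 = 470.14 MPa

470 MPa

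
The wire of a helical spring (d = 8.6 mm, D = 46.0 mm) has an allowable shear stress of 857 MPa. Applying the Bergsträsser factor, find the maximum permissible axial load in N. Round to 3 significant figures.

C = D/d = 46.0/8.6 = 5.3488
K_B = (4C+2)/(4C−3) = 23.395/18.395 = 1.2718
τ_max = K·8FD/(πd³) → F_max = τ_allow·πd³/(8DK)
F_max = 857·π·8.6³/(8·46.0·1.2718) = 1.7125e+06/468.03 = 3659 N

3660 N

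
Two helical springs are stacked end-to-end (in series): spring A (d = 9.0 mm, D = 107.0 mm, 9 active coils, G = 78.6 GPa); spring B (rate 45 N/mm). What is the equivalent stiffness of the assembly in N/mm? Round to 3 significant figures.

k_A = Gd⁴/(8D³N_a) = (78.6×10³)(9.0⁴)/(8·107.0³·9) = 5.8467 N/mm
Series: 1/k_eq = 1/5.8467 + 1/45 = 0.19326; k_eq = 5.1744 N/mm

5.17 N/mm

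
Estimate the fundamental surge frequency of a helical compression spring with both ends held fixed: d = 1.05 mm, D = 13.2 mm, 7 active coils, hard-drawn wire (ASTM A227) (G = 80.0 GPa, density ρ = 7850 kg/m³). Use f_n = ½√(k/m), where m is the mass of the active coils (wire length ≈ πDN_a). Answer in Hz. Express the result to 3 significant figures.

k = Gd⁴/(8D³N_a) = (80.0×10³)(1.05⁴)/(8·13.2³·7) = 0.75498 N/mm = 754.98 N/m
Wire length L = πDN_a = π·13.2·7 = 290.28 mm
m = ρ·(πd²/4)·L = 7850 × 0.8659×10⁻⁶ m² × 0.29028 m = 0.0019731 kg
f_n = ½√(k/m) = 0.5·√(754.98/0.0019731) = 0.5·√(3.8263e+05) = 309.28 Hz

309 Hz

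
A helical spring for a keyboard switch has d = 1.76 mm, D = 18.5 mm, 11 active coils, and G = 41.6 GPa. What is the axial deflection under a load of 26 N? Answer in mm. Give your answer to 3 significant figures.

36.3 mm

k = Gd⁴/(8D³N_a) = (41.6×10³)(1.76⁴)/(8·18.5³·11) = 0.71638 N/mm
δ = F/k = 26 / 0.71638 = 36.293 mm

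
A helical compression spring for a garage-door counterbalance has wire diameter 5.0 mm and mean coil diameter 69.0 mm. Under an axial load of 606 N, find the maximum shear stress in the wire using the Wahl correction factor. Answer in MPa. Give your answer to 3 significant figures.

Spring index C = D/d = 69.0/5.0 = 13.8000
K_W = (4C−1)/(4C−4) + 0.615/C = 54.200/51.200 + 0.0446 = 1.1032
τ₀ = 8FD/(πd³) = 8·606·69.0/(π·5.0³) = 334512/392.7 = 851.83 MPa
τ_max = K·τ₀ = 1.1032 × 851.83 = 939.7 MPa

940 MPa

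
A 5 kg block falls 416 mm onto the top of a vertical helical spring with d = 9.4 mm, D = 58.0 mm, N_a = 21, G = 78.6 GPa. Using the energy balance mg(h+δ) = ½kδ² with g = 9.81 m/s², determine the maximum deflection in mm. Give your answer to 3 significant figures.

k = Gd⁴/(8D³N_a) = (78.6×10³)(9.4⁴)/(8·58.0³·21) = 18.722 N/mm
W = mg = 5 × 9.81 = 49.05 N
½kδ² − Wδ − Wh = 0 → δ = (W + √(W² + 2kWh))/k
δ = (49.05 + √(2405.9 + 764017))/18.722 = (49.05 + 875.46)/18.722 = 49.382 mm

49.4 mm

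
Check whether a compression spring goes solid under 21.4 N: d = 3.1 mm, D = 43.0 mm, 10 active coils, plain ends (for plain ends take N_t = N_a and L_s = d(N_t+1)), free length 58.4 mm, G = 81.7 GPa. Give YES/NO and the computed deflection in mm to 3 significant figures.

k = Gd⁴/(8D³N_a) = (81.7×10³)(3.1⁴)/(8·43.0³·10) = 1.1862 N/mm
N_t = 10; L_s = 3.1·11 = 34.1 mm; δ_solid = L₀ − L_s = 58.4 − 34.1 = 24.3 mm
δ = F/k = 21.4/1.1862 = 18.04 mm
δ < δ_solid → spring does not go solid

NO, δ = 18.0 mm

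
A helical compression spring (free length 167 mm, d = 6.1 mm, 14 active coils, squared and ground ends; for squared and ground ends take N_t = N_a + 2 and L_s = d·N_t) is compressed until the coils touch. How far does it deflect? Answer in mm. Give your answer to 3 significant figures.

N_t = 16; L_s = 6.1·16 = 97.6 mm
δ_solid = L₀ − L_s = 167 − 97.6 = 69.4 mm

69.4 mm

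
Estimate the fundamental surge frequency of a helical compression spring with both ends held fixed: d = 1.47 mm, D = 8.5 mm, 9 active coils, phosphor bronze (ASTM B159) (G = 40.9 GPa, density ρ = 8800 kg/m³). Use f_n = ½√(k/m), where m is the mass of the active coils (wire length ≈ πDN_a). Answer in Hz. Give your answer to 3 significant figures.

548 Hz

k = Gd⁴/(8D³N_a) = (40.9×10³)(1.47⁴)/(8·8.5³·9) = 4.3192 N/mm = 4319.2 N/m
Wire length L = πDN_a = π·8.5·9 = 240.33 mm
m = ρ·(πd²/4)·L = 8800 × 1.6972×10⁻⁶ m² × 0.24033 m = 0.0035894 kg
f_n = ½√(k/m) = 0.5·√(4319.2/0.0035894) = 0.5·√(1.2033e+06) = 548.48 Hz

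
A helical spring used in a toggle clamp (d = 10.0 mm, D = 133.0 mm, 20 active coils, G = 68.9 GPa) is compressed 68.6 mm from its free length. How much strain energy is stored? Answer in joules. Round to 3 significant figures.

4.31 J

k = Gd⁴/(8D³N_a) = (68.9×10³)(10.0⁴)/(8·133.0³·20) = 1.8304 N/mm
U = ½kδ² = 0.5 × 1.8304 × 68.6² = 4306.9 N·mm = 4.3069 J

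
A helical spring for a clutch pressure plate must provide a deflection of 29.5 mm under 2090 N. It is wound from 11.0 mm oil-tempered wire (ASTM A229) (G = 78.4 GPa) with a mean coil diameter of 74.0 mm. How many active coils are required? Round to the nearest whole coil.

5

Required rate k = F/δ = 2090/29.5 = 70.847 N/mm
N_a = Gd⁴/(8D³k) = (78.4×10³ × 11.0⁴)/(8 × 74.0³ × 70.847)
    = 1.14785e+09 / 2.29673e+08 = 4.998 → 5 coils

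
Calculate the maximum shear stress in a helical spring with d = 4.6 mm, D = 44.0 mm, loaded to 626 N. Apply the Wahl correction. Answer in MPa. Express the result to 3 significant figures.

Spring index C = D/d = 44.0/4.6 = 9.5652
K_W = (4C−1)/(4C−4) + 0.615/C = 37.261/34.261 + 0.0643 = 1.1519
τ₀ = 8FD/(πd³) = 8·626·44.0/(π·4.6³) = 220352/305.79 = 720.6 MPa
τ_max = K·τ₀ = 1.1519 × 720.6 = 830.03 MPa

830 MPa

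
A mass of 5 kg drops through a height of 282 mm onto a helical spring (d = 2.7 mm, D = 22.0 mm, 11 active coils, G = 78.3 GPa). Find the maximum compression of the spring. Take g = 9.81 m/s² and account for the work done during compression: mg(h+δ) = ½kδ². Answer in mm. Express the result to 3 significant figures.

90.7 mm

k = Gd⁴/(8D³N_a) = (78.3×10³)(2.7⁴)/(8·22.0³·11) = 4.4408 N/mm
W = mg = 5 × 9.81 = 49.05 N
½kδ² − Wδ − Wh = 0 → δ = (W + √(W² + 2kWh))/k
δ = (49.05 + √(2405.9 + 122853))/4.4408 = (49.05 + 353.92)/4.4408 = 90.741 mm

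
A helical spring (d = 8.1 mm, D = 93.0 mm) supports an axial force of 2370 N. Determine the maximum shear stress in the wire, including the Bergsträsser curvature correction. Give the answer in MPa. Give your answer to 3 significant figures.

Spring index C = D/d = 93.0/8.1 = 11.4815
K_B = (4C+2)/(4C−3) = 47.926/42.926 = 1.1165
τ₀ = 8FD/(πd³) = 8·2370·93.0/(π·8.1³) = 1.76328e+06/1669.6 = 1056.1 MPa
τ_max = K·τ₀ = 1.1165 × 1056.1 = 1179.1 MPa

1180 MPa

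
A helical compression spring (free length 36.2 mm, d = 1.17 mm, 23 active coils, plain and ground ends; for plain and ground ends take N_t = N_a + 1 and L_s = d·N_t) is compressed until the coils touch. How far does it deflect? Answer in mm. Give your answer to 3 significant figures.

N_t = 24; L_s = 1.17·24 = 28.08 mm
δ_solid = L₀ − L_s = 36.2 − 28.08 = 8.12 mm

8.12 mm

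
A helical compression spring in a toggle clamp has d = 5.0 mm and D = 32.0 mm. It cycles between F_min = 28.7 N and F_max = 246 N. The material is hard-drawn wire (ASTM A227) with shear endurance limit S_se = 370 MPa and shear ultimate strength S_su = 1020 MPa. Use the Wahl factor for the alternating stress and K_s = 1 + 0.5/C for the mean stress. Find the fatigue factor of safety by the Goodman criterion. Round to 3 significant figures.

C = D/d = 32.0/5.0 = 6.4000; K_W = (4C−1)/(4C−4)+0.615/C = 1.2350; K_s = 1+0.5/C = 1.0781
F_a = (F_max−F_min)/2 = 108.65 N; F_m = (F_max+F_min)/2 = 137.35 N
τ_a = K_W·8F_aD/(πd³) = 1.2350 × 70.829 = 87.472 MPa
τ_m = K_s·8F_mD/(πd³) = 1.0781 × 89.538 = 96.533 MPa
Goodman: 1/n_f = τ_a/S_se + τ_m/S_su = 87.472/370 + 96.533/1020 = 0.23641 + 0.09464 = 0.33105
n_f = 1/0.33105 = 3.021

3.02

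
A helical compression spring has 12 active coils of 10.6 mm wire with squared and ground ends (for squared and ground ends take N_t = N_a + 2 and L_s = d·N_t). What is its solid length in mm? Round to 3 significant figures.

148 mm

squared and ground ends: N_t = N_a + 2 = 12 + 2 = 14
L_s = d·N_t = 10.6 × 14 = 148.4 mm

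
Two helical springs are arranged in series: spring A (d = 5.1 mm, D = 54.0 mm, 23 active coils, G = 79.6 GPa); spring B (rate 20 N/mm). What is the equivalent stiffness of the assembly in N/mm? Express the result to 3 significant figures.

k_A = Gd⁴/(8D³N_a) = (79.6×10³)(5.1⁴)/(8·54.0³·23) = 1.8586 N/mm
Series: 1/k_eq = 1/1.8586 + 1/20 = 0.58803; k_eq = 1.7006 N/mm

1.70 N/mm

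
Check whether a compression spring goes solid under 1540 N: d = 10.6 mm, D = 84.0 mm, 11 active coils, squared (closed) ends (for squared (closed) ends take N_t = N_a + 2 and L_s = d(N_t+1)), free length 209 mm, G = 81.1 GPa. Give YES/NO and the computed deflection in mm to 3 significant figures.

YES, δ = 78.5 mm

k = Gd⁴/(8D³N_a) = (81.1×10³)(10.6⁴)/(8·84.0³·11) = 19.63 N/mm
N_t = 13; L_s = 10.6·14 = 148.4 mm; δ_solid = L₀ − L_s = 209 − 148.4 = 60.6 mm
δ = F/k = 1540/19.63 = 78.451 mm
δ ≥ δ_solid → spring goes solid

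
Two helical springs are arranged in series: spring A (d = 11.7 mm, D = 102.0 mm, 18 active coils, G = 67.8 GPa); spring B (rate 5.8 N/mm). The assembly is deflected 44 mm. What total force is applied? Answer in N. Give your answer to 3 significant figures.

k_A = Gd⁴/(8D³N_a) = (67.8×10³)(11.7⁴)/(8·102.0³·18) = 8.314 N/mm
Series: 1/k_eq = 1/8.314 + 1/5.8 = 0.29269; k_eq = 3.4166 N/mm
F = k_eq·δ = 3.4166·44 = 150.33 N

150 N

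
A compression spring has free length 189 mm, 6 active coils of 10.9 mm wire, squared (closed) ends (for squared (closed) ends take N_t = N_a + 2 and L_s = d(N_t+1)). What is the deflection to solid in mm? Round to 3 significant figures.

N_t = 8; L_s = 10.9·9 = 98.1 mm
δ_solid = L₀ − L_s = 189 − 98.1 = 90.9 mm

90.9 mm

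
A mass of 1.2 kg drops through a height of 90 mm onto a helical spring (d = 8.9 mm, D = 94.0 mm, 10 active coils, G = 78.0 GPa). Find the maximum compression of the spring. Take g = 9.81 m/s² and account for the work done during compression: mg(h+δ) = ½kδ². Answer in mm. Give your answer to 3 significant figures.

18.6 mm

k = Gd⁴/(8D³N_a) = (78.0×10³)(8.9⁴)/(8·94.0³·10) = 7.3651 N/mm
W = mg = 1.2 × 9.81 = 11.772 N
½kδ² − Wδ − Wh = 0 → δ = (W + √(W² + 2kWh))/k
δ = (11.772 + √(138.58 + 15606.4))/7.3651 = (11.772 + 125.48)/7.3651 = 18.635 mm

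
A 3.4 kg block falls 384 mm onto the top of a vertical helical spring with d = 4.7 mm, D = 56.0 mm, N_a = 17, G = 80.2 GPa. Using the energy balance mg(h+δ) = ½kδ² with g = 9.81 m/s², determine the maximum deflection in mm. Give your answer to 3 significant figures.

k = Gd⁴/(8D³N_a) = (80.2×10³)(4.7⁴)/(8·56.0³·17) = 1.6386 N/mm
W = mg = 3.4 × 9.81 = 33.354 N
½kδ² − Wδ − Wh = 0 → δ = (W + √(W² + 2kWh))/k
δ = (33.354 + √(1112.5 + 41973.2))/1.6386 = (33.354 + 207.57)/1.6386 = 147.03 mm

147 mm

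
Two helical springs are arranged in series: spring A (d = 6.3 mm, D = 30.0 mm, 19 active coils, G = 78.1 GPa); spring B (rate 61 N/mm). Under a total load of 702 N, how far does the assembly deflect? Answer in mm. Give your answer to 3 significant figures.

k_A = Gd⁴/(8D³N_a) = (78.1×10³)(6.3⁴)/(8·30.0³·19) = 29.978 N/mm
Series: 1/k_eq = 1/29.978 + 1/61 = 0.049751; k_eq = 20.1 N/mm
δ = F/k_eq = 702/20.1 = 34.925 mm

34.9 mm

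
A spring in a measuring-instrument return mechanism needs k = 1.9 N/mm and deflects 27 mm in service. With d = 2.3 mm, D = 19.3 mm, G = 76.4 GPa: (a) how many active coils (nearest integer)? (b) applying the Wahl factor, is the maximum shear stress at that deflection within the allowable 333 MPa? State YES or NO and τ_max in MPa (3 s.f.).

(a) 20 coils; (b) YES, τ_max = 238 MPa

N_a = Gd⁴/(8D³k) = (76.4×10³)(2.3⁴)/(8·19.3³·1.9) = 19.57 → N_a = 20
Actual rate k = Gd⁴/(8D³·20) = 1.8587 N/mm
Working load F = kδ = 1.8587·27 = 50.185 N
C = 19.3/2.3 = 8.3913; K_W = (4C−1)/(4C−4)+0.615/C = 1.1748
τ_max = K_W·8FD/(πd³) = 1.1748·202.72 = 238.14 MPa
τ_max ≤ 333 MPa → acceptable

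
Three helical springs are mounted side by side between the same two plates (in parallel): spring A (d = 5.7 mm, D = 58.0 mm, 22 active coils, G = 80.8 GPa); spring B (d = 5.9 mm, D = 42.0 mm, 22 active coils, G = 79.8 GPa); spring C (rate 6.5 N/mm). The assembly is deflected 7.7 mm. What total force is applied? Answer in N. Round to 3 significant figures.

126 N

k_A = Gd⁴/(8D³N_a) = (80.8×10³)(5.7⁴)/(8·58.0³·22) = 2.4838 N/mm
k_B = Gd⁴/(8D³N_a) = (79.8×10³)(5.9⁴)/(8·42.0³·22) = 7.4157 N/mm
Parallel: k_eq = 2.4838 + 7.4157 + 6.5 = 16.399 N/mm
F = k_eq·δ = 16.399·7.7 = 126.28 N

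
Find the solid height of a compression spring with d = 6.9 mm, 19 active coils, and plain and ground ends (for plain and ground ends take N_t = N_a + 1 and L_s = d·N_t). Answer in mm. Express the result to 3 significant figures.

138 mm

plain and ground ends: N_t = N_a + 1 = 19 + 1 = 20
L_s = d·N_t = 6.9 × 20 = 138 mm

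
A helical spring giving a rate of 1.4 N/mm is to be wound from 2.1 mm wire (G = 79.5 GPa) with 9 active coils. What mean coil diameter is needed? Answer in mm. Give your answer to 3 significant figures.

D = (Gd⁴/(8N_a·k))^(1/3) = (79.5×10³·2.1⁴/(8·9·1.4))^(1/3)
  = (15338.5)^(1/3) = 24.8463 mm

24.8 mm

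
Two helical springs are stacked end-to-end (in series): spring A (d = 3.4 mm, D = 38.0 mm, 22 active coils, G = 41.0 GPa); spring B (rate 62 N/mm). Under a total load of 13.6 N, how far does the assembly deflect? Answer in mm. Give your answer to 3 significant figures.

k_A = Gd⁴/(8D³N_a) = (41.0×10³)(3.4⁴)/(8·38.0³·22) = 0.56733 N/mm
Series: 1/k_eq = 1/0.56733 + 1/62 = 1.7788; k_eq = 0.56219 N/mm
δ = F/k_eq = 13.6/0.56219 = 24.191 mm

24.2 mm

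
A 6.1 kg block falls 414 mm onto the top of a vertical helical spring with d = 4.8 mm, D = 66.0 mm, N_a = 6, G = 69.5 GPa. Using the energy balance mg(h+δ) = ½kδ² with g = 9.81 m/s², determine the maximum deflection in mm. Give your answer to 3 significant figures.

160 mm

k = Gd⁴/(8D³N_a) = (69.5×10³)(4.8⁴)/(8·66.0³·6) = 2.6735 N/mm
W = mg = 6.1 × 9.81 = 59.841 N
½kδ² − Wδ − Wh = 0 → δ = (W + √(W² + 2kWh))/k
δ = (59.841 + √(3580.9 + 132466))/2.6735 = (59.841 + 368.85)/2.6735 = 160.35 mm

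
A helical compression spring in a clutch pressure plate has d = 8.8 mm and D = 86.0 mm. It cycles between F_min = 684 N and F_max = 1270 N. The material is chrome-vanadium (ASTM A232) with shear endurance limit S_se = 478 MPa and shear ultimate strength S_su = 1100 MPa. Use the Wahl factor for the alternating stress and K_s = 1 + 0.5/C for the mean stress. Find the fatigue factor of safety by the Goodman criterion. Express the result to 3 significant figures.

1.90

C = D/d = 86.0/8.8 = 9.7727; K_W = (4C−1)/(4C−4)+0.615/C = 1.1484; K_s = 1+0.5/C = 1.0512
F_a = (F_max−F_min)/2 = 293 N; F_m = (F_max+F_min)/2 = 977 N
τ_a = K_W·8F_aD/(πd³) = 1.1484 × 94.158 = 108.13 MPa
τ_m = K_s·8F_mD/(πd³) = 1.0512 × 313.97 = 330.03 MPa
Goodman: 1/n_f = τ_a/S_se + τ_m/S_su = 108.13/478 + 330.03/1100 = 0.22622 + 0.30003 = 0.52625
n_f = 1/0.52625 = 1.9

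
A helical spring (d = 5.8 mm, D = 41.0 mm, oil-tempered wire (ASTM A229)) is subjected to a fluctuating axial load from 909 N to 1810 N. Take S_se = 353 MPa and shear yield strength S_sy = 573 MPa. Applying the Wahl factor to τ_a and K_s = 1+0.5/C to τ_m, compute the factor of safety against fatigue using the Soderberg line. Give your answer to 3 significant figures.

C = D/d = 41.0/5.8 = 7.0690; K_W = (4C−1)/(4C−4)+0.615/C = 1.2106; K_s = 1+0.5/C = 1.0707
F_a = (F_max−F_min)/2 = 450.5 N; F_m = (F_max+F_min)/2 = 1359.5 N
τ_a = K_W·8F_aD/(πd³) = 1.2106 × 241.07 = 291.83 MPa
τ_m = K_s·8F_mD/(πd³) = 1.0707 × 727.48 = 778.93 MPa
Soderberg: 1/n_f = τ_a/S_se + τ_m/S_sy = 291.83/353 + 778.93/573 = 0.82671 + 1.35939 = 2.1861
n_f = 1/2.1861 = 0.4574

0.457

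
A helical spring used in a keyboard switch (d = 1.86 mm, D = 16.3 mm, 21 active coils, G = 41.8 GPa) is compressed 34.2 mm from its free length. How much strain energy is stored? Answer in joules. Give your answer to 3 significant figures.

0.402 J

k = Gd⁴/(8D³N_a) = (41.8×10³)(1.86⁴)/(8·16.3³·21) = 0.68763 N/mm
U = ½kδ² = 0.5 × 0.68763 × 34.2² = 402.14 N·mm = 0.40214 J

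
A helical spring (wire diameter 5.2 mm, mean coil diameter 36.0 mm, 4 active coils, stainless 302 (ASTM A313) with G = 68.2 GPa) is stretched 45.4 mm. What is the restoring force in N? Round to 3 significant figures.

1520 N

k = Gd⁴/(8D³N_a) = (68.2×10³)(5.2⁴)/(8·36.0³·4) = 33.4 N/mm
F = k·δ = 33.4 × 45.4 = 1516.3 N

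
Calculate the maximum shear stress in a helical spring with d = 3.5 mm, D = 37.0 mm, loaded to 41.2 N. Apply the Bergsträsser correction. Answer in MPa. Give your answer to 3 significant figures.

102 MPa

Spring index C = D/d = 37.0/3.5 = 10.5714
K_B = (4C+2)/(4C−3) = 44.286/39.286 = 1.1273
τ₀ = 8FD/(πd³) = 8·41.2·37.0/(π·3.5³) = 12195.2/134.7 = 90.539 MPa
τ_max = K·τ₀ = 1.1273 × 90.539 = 102.06 MPa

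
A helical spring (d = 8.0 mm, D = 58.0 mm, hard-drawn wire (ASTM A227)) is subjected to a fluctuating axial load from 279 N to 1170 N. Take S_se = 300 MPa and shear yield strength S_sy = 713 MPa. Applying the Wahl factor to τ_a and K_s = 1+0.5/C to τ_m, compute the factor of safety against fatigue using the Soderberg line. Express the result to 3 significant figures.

1.21

C = D/d = 58.0/8.0 = 7.2500; K_W = (4C−1)/(4C−4)+0.615/C = 1.2048; K_s = 1+0.5/C = 1.0690
F_a = (F_max−F_min)/2 = 445.5 N; F_m = (F_max+F_min)/2 = 724.5 N
τ_a = K_W·8F_aD/(πd³) = 1.2048 × 128.51 = 154.84 MPa
τ_m = K_s·8F_mD/(πd³) = 1.0690 × 209 = 223.41 MPa
Soderberg: 1/n_f = τ_a/S_se + τ_m/S_sy = 154.84/300 + 223.41/713 = 0.51612 + 0.31334 = 0.82945
n_f = 1/0.82945 = 1.206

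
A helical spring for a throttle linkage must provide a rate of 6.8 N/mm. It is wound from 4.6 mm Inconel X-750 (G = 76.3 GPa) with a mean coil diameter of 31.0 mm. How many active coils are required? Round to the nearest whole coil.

N_a = Gd⁴/(8D³k) = (76.3×10³ × 4.6⁴)/(8 × 31.0³ × 6.8)
    = 3.4163e+07 / 1.62063e+06 = 21.08 → 21 coils

21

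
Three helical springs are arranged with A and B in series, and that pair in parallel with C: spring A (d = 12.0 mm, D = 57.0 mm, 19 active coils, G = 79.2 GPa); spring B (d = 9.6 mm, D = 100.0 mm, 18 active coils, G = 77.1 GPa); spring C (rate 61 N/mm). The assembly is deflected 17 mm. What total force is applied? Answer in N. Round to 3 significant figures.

k_A = Gd⁴/(8D³N_a) = (79.2×10³)(12.0⁴)/(8·57.0³·19) = 58.342 N/mm
k_B = Gd⁴/(8D³N_a) = (77.1×10³)(9.6⁴)/(8·100.0³·18) = 4.5475 N/mm
Springs A,B series: k_AB = 1/(1/58.342+1/4.5475) = 4.2187 N/mm; parallel with C: k_eq = 4.2187+61 = 65.219 N/mm
F = k_eq·δ = 65.219·17 = 1108.7 N

1110 N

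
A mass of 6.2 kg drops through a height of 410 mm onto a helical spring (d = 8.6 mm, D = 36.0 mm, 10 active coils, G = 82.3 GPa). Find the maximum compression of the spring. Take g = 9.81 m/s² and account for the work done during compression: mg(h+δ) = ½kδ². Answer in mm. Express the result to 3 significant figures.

k = Gd⁴/(8D³N_a) = (82.3×10³)(8.6⁴)/(8·36.0³·10) = 120.61 N/mm
W = mg = 6.2 × 9.81 = 60.822 N
½kδ² − Wδ − Wh = 0 → δ = (W + √(W² + 2kWh))/k
δ = (60.822 + √(3699.3 + 6.01549e+06))/120.61 = (60.822 + 2453.4)/120.61 = 20.845 mm

20.8 mm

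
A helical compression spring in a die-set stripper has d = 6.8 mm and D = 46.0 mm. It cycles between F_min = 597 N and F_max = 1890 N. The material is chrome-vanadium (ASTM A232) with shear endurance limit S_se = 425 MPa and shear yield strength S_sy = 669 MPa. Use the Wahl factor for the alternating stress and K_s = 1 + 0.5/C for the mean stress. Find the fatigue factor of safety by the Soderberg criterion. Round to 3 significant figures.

0.697

C = D/d = 46.0/6.8 = 6.7647; K_W = (4C−1)/(4C−4)+0.615/C = 1.2210; K_s = 1+0.5/C = 1.0739
F_a = (F_max−F_min)/2 = 646.5 N; F_m = (F_max+F_min)/2 = 1243.5 N
τ_a = K_W·8F_aD/(πd³) = 1.2210 × 240.85 = 294.08 MPa
τ_m = K_s·8F_mD/(πd³) = 1.0739 × 463.25 = 497.49 MPa
Soderberg: 1/n_f = τ_a/S_se + τ_m/S_sy = 294.08/425 + 497.49/669 = 0.69195 + 0.74364 = 1.4356
n_f = 1/1.4356 = 0.6966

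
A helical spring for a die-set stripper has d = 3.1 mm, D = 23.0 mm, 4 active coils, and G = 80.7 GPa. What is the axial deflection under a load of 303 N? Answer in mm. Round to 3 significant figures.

15.8 mm

k = Gd⁴/(8D³N_a) = (80.7×10³)(3.1⁴)/(8·23.0³·4) = 19.142 N/mm
δ = F/k = 303 / 19.142 = 15.829 mm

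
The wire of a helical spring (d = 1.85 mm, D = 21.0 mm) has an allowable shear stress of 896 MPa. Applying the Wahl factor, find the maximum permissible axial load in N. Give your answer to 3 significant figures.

94.2 N

C = D/d = 21.0/1.85 = 11.3514
K_W = (4C−1)/(4C−4) + 0.615/C = 44.405/41.405 + 0.0542 = 1.1266
τ_max = K·8FD/(πd³) → F_max = τ_allow·πd³/(8DK)
F_max = 896·π·1.85³/(8·21.0·1.1266) = 17823/189.27 = 94.163 N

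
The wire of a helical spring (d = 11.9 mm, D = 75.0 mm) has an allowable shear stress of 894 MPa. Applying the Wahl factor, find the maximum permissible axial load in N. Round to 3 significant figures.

6370 N

C = D/d = 75.0/11.9 = 6.3025
K_W = (4C−1)/(4C−4) + 0.615/C = 24.210/21.210 + 0.0976 = 1.2390
τ_max = K·8FD/(πd³) → F_max = τ_allow·πd³/(8DK)
F_max = 894·π·11.9³/(8·75.0·1.2390) = 4.7329e+06/743.41 = 6366.5 N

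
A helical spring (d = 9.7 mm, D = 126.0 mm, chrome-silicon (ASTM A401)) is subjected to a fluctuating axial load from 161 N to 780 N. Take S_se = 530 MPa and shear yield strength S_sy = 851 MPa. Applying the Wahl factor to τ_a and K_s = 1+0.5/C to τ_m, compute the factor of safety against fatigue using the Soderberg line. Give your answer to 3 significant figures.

2.33

C = D/d = 126.0/9.7 = 12.9897; K_W = (4C−1)/(4C−4)+0.615/C = 1.1099; K_s = 1+0.5/C = 1.0385
F_a = (F_max−F_min)/2 = 309.5 N; F_m = (F_max+F_min)/2 = 470.5 N
τ_a = K_W·8F_aD/(πd³) = 1.1099 × 108.81 = 120.76 MPa
τ_m = K_s·8F_mD/(πd³) = 1.0385 × 165.41 = 171.77 MPa
Soderberg: 1/n_f = τ_a/S_se + τ_m/S_sy = 120.76/530 + 171.77/851 = 0.22786 + 0.20185 = 0.42971
n_f = 1/0.42971 = 2.327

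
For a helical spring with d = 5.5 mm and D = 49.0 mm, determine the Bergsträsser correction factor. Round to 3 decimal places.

1.153

C = D/d = 49.0/5.5 = 8.9091
K_B = (4C+2)/(4C−3) = 37.636/32.636 = 1.1532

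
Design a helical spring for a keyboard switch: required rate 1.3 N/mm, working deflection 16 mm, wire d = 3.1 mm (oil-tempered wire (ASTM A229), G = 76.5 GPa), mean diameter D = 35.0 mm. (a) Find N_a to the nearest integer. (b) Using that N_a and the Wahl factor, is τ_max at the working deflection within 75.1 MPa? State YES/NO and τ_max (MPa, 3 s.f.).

N_a = Gd⁴/(8D³k) = (76.5×10³)(3.1⁴)/(8·35.0³·1.3) = 15.84 → N_a = 16
Actual rate k = Gd⁴/(8D³·16) = 1.2873 N/mm
Working load F = kδ = 1.2873·16 = 20.597 N
C = 35.0/3.1 = 11.2903; K_W = (4C−1)/(4C−4)+0.615/C = 1.1274
τ_max = K_W·8FD/(πd³) = 1.1274·61.622 = 69.47 MPa
τ_max ≤ 75.1 MPa → acceptable

(a) 16 coils; (b) YES, τ_max = 69.5 MPa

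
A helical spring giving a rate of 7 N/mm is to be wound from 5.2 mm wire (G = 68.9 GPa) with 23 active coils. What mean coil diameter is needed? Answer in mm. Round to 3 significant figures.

33.9 mm

D = (Gd⁴/(8N_a·k))^(1/3) = (68.9×10³·5.2⁴/(8·23·7))^(1/3)
  = (39112.6)^(1/3) = 33.9447 mm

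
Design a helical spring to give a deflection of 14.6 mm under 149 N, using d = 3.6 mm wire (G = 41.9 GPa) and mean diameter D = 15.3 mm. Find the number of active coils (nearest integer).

24

Required rate k = F/δ = 149/14.6 = 10.205 N/mm
N_a = Gd⁴/(8D³k) = (41.9×10³ × 3.6⁴)/(8 × 15.3³ × 10.205)
    = 7.03759e+06 / 292414 = 24.07 → 24 coils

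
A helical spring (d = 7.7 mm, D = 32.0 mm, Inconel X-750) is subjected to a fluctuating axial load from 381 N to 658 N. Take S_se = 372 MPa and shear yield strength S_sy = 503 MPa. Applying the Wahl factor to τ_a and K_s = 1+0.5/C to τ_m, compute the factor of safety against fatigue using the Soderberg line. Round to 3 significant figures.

3.35

C = D/d = 32.0/7.7 = 4.1558; K_W = (4C−1)/(4C−4)+0.615/C = 1.3856; K_s = 1+0.5/C = 1.1203
F_a = (F_max−F_min)/2 = 138.5 N; F_m = (F_max+F_min)/2 = 519.5 N
τ_a = K_W·8F_aD/(πd³) = 1.3856 × 24.721 = 34.255 MPa
τ_m = K_s·8F_mD/(πd³) = 1.1203 × 92.726 = 103.88 MPa
Soderberg: 1/n_f = τ_a/S_se + τ_m/S_sy = 34.255/372 + 103.88/503 = 0.09208 + 0.20653 = 0.29861
n_f = 1/0.29861 = 3.349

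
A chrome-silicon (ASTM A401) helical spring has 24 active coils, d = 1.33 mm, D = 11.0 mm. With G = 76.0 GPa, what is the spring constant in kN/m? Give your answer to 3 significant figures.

0.931 kN/m

k = Gd⁴/(8D³N_a) = (76.0×10³ × 1.33⁴) / (8 × 11.0³ × 24)
  = 237805 / 255552 = 0.93055 N/mm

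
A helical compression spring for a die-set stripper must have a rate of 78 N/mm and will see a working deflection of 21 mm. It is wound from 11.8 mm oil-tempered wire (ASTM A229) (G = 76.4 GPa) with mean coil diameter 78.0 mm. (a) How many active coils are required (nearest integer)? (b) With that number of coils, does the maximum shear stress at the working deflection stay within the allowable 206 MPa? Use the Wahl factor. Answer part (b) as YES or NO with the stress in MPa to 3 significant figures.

N_a = Gd⁴/(8D³k) = (76.4×10³)(11.8⁴)/(8·78.0³·78) = 5.002 → N_a = 5
Actual rate k = Gd⁴/(8D³·5) = 78.033 N/mm
Working load F = kδ = 78.033·21 = 1638.7 N
C = 78.0/11.8 = 6.6102; K_W = (4C−1)/(4C−4)+0.615/C = 1.2267
τ_max = K_W·8FD/(πd³) = 1.2267·198.1 = 243.01 MPa
τ_max > 206 MPa → exceeds allowable

(a) 5 coils; (b) NO, τ_max = 243 MPa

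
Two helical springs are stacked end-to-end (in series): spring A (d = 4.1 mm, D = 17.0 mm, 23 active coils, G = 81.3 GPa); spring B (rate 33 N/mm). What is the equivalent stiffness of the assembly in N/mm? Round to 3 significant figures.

14.4 N/mm

k_A = Gd⁴/(8D³N_a) = (81.3×10³)(4.1⁴)/(8·17.0³·23) = 25.413 N/mm
Series: 1/k_eq = 1/25.413 + 1/33 = 0.069652; k_eq = 14.357 N/mm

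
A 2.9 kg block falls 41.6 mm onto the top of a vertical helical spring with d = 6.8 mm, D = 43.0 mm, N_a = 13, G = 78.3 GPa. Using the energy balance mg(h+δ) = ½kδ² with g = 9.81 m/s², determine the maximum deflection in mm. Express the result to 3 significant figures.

12.3 mm

k = Gd⁴/(8D³N_a) = (78.3×10³)(6.8⁴)/(8·43.0³·13) = 20.247 N/mm
W = mg = 2.9 × 9.81 = 28.449 N
½kδ² − Wδ − Wh = 0 → δ = (W + √(W² + 2kWh))/k
δ = (28.449 + √(809.35 + 47923.6))/20.247 = (28.449 + 220.76)/20.247 = 12.308 mm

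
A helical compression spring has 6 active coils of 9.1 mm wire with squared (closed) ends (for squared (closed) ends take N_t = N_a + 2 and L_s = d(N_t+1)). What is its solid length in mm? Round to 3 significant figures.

squared (closed) ends: N_t = N_a + 2 = 6 + 2 = 8
L_s = d·(N_t+1) = 9.1 × 9 = 81.9 mm

81.9 mm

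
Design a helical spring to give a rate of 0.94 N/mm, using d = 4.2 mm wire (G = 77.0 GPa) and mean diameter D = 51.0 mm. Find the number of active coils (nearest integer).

N_a = Gd⁴/(8D³k) = (77.0×10³ × 4.2⁴)/(8 × 51.0³ × 0.94)
    = 2.39601e+07 / 997536 = 24.02 → 24 coils

24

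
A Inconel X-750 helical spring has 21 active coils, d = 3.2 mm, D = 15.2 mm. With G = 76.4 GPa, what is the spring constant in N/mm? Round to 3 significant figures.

k = Gd⁴/(8D³N_a) = (76.4×10³ × 3.2⁴) / (8 × 15.2³ × 21)
  = 8.01112e+06 / 589984 = 13.579 N/mm

13.6 N/mm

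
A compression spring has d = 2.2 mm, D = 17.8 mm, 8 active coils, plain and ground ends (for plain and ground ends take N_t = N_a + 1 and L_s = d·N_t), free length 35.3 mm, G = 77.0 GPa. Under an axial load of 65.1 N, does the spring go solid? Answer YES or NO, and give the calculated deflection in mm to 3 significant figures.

NO, δ = 13.0 mm

k = Gd⁴/(8D³N_a) = (77.0×10³)(2.2⁴)/(8·17.8³·8) = 4.9974 N/mm
N_t = 9; L_s = 2.2·9 = 19.8 mm; δ_solid = L₀ − L_s = 35.3 − 19.8 = 15.5 mm
δ = F/k = 65.1/4.9974 = 13.027 mm
δ < δ_solid → spring does not go solid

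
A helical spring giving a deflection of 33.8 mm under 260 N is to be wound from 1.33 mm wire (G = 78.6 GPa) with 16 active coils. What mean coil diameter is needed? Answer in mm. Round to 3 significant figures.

Required rate k = F/δ = 260/33.8 = 7.6923 N/mm
D = (Gd⁴/(8N_a·k))^(1/3) = (78.6×10³·1.33⁴/(8·16·7.6923))^(1/3)
  = (249.783)^(1/3) = 6.2978 mm

6.30 mm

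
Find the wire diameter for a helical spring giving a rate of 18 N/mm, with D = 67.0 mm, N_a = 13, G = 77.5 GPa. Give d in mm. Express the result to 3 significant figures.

9.23 mm

d = (8D³N_a·k / G)^(1/4) = (8·67.0³·13·18 / (77.5×10³))^0.25
  = (7264.9)^0.25 = 9.2322 mm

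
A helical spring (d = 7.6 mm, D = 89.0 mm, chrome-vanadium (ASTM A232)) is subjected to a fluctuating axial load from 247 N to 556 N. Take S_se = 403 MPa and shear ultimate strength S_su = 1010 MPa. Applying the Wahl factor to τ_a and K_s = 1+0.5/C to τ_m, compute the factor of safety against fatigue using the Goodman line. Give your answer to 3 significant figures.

2.29

C = D/d = 89.0/7.6 = 11.7105; K_W = (4C−1)/(4C−4)+0.615/C = 1.1225; K_s = 1+0.5/C = 1.0427
F_a = (F_max−F_min)/2 = 154.5 N; F_m = (F_max+F_min)/2 = 401.5 N
τ_a = K_W·8F_aD/(πd³) = 1.1225 × 79.766 = 89.541 MPa
τ_m = K_s·8F_mD/(πd³) = 1.0427 × 207.29 = 216.14 MPa
Goodman: 1/n_f = τ_a/S_se + τ_m/S_su = 89.541/403 + 216.14/1010 = 0.22219 + 0.21400 = 0.43618
n_f = 1/0.43618 = 2.293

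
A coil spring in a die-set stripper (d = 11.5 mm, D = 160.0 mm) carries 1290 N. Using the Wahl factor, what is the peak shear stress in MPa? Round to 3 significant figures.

381 MPa

Spring index C = D/d = 160.0/11.5 = 13.9130
K_W = (4C−1)/(4C−4) + 0.615/C = 54.652/51.652 + 0.0442 = 1.1023
τ₀ = 8FD/(πd³) = 8·1290·160.0/(π·11.5³) = 1.6512e+06/4778 = 345.59 MPa
τ_max = K·τ₀ = 1.1023 × 345.59 = 380.93 MPa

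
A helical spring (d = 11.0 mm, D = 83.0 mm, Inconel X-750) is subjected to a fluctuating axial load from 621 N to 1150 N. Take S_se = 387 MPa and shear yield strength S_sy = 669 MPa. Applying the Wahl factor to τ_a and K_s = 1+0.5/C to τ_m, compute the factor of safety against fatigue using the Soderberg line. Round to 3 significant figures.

C = D/d = 83.0/11.0 = 7.5455; K_W = (4C−1)/(4C−4)+0.615/C = 1.1961; K_s = 1+0.5/C = 1.0663
F_a = (F_max−F_min)/2 = 264.5 N; F_m = (F_max+F_min)/2 = 885.5 N
τ_a = K_W·8F_aD/(πd³) = 1.1961 × 42.002 = 50.238 MPa
τ_m = K_s·8F_mD/(πd³) = 1.0663 × 140.61 = 149.93 MPa
Soderberg: 1/n_f = τ_a/S_se + τ_m/S_sy = 50.238/387 + 149.93/669 = 0.12981 + 0.22411 = 0.35393
n_f = 1/0.35393 = 2.825

2.83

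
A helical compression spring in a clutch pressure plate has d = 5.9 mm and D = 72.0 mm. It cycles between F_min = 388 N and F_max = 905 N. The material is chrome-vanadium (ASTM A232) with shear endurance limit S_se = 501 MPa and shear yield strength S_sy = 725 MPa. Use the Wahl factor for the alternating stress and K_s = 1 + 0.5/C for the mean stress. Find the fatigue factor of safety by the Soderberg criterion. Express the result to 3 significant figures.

C = D/d = 72.0/5.9 = 12.2034; K_W = (4C−1)/(4C−4)+0.615/C = 1.1173; K_s = 1+0.5/C = 1.0410
F_a = (F_max−F_min)/2 = 258.5 N; F_m = (F_max+F_min)/2 = 646.5 N
τ_a = K_W·8F_aD/(πd³) = 1.1173 × 230.77 = 257.85 MPa
τ_m = K_s·8F_mD/(πd³) = 1.0410 × 577.15 = 600.79 MPa
Soderberg: 1/n_f = τ_a/S_se + τ_m/S_sy = 257.85/501 + 600.79/725 = 0.51467 + 0.82868 = 1.3433
n_f = 1/1.3433 = 0.7444

0.744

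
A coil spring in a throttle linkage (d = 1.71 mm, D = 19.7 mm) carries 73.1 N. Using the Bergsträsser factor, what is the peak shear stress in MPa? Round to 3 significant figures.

819 MPa

Spring index C = D/d = 19.7/1.71 = 11.5205
K_B = (4C+2)/(4C−3) = 48.082/43.082 = 1.1161
τ₀ = 8FD/(πd³) = 8·73.1·19.7/(π·1.71³) = 11520.6/15.709 = 733.39 MPa
τ_max = K·τ₀ = 1.1161 × 733.39 = 818.51 MPa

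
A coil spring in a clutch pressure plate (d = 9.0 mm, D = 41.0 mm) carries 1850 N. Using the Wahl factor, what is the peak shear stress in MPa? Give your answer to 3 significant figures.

Spring index C = D/d = 41.0/9.0 = 4.5556
K_W = (4C−1)/(4C−4) + 0.615/C = 17.222/14.222 + 0.1350 = 1.3459
τ₀ = 8FD/(πd³) = 8·1850·41.0/(π·9.0³) = 606800/2290.2 = 264.95 MPa
τ_max = K·τ₀ = 1.3459 × 264.95 = 356.61 MPa

357 MPa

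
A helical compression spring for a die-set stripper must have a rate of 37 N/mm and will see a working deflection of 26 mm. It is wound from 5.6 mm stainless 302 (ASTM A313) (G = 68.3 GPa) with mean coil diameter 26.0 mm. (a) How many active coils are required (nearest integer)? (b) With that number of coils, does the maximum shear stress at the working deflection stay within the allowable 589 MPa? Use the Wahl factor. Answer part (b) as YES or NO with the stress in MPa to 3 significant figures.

N_a = Gd⁴/(8D³k) = (68.3×10³)(5.6⁴)/(8·26.0³·37) = 12.91 → N_a = 13
Actual rate k = Gd⁴/(8D³·13) = 36.747 N/mm
Working load F = kδ = 36.747·26 = 955.42 N
C = 26.0/5.6 = 4.6429; K_W = (4C−1)/(4C−4)+0.615/C = 1.3383
τ_max = K_W·8FD/(πd³) = 1.3383·360.2 = 482.07 MPa
τ_max ≤ 589 MPa → acceptable

(a) 13 coils; (b) YES, τ_max = 482 MPa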